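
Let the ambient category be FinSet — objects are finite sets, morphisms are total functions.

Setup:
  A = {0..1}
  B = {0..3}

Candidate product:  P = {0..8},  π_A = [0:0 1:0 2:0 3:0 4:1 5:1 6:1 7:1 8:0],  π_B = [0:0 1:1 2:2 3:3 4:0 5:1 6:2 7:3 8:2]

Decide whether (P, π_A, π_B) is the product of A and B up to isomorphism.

Answer: NOT A VALID PRODUCT — |P|=9 ≠ |A|·|B|=8

Work:
|A|·|B| = 2·4 = 8;  |P| = 9
  → cardinalities differ; no bijection possible.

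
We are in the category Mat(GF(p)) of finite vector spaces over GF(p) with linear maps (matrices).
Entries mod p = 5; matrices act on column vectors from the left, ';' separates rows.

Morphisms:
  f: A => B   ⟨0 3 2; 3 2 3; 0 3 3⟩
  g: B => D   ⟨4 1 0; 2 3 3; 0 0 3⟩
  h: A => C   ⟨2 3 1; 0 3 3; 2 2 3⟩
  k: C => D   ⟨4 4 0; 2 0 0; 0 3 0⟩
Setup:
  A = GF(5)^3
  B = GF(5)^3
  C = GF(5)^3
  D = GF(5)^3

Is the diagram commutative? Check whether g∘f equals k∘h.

Answer: COMMUTES

Trace:
Along f;g (path 1):
  e0=⟨1,0,0⟩ f=>⟨0,3,0⟩ g=>⟨3,4,0⟩
  e1=⟨0,1,0⟩ f=>⟨3,2,3⟩ g=>⟨4,1,4⟩
  e2=⟨0,0,1⟩ f=>⟨2,3,3⟩ g=>⟨1,2,4⟩
  result₁ = ⟨3 4 1; 4 1 2; 0 4 4⟩
Along h;k (path 2):
  e0=⟨1,0,0⟩ h=>⟨2,0,2⟩ k=>⟨3,4,0⟩
  e1=⟨0,1,0⟩ h=>⟨3,3,2⟩ k=>⟨4,1,4⟩
  e2=⟨0,0,1⟩ h=>⟨1,3,3⟩ k=>⟨1,2,4⟩
  result₂ = ⟨3 4 1; 4 1 2; 0 4 4⟩
Equal? YES — commutes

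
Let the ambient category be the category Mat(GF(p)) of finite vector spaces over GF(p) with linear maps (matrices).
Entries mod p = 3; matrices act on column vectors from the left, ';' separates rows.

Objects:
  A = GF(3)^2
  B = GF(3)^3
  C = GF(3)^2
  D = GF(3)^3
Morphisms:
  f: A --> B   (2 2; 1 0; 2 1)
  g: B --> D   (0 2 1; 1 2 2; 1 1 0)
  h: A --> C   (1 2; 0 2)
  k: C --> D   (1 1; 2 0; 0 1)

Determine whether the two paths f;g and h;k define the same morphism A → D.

Answer: COMMUTES

Work:
Path 1 = f;g:
  e0=[1,0] f-->[2,1,2] g-->[1,2,0]
  e1=[0,1] f-->[2,0,1] g-->[1,1,2]
  ⟦path⟧₁ = (1 1; 2 1; 0 2)
Path 2 = h;k:
  e0=[1,0] h-->[1,0] k-->[1,2,0]
  e1=[0,1] h-->[2,2] k-->[1,1,2]
  ⟦path⟧₂ = (1 1; 2 1; 0 2)
Equal? equal; square commutes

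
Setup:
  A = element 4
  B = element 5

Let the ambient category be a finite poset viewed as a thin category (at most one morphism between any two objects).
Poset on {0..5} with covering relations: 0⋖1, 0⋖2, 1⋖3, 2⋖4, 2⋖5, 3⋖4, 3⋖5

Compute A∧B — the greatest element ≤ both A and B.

Answer: NO MEET EXISTS

Work:
Common predecessors of 4,5: {0,1,2,3}
  maximal lower bounds 2 and 3 are incomparable: neither 2<=3 nor 3<=2
→ no greatest lower bound exists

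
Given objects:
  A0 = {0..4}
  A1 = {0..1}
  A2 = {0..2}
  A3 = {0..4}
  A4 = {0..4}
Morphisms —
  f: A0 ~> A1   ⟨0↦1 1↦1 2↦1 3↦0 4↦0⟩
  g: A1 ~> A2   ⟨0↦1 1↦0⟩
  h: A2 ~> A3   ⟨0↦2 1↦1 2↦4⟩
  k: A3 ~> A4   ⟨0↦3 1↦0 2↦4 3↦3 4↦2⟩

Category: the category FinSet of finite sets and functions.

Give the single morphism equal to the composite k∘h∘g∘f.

  0 f~>1 g~>0 h~>2 k~>4
  1 f~>1 g~>0 h~>2 k~>4
  2 f~>1 g~>0 h~>2 k~>4
  3 f~>0 g~>1 h~>1 k~>0
  4 f~>0 g~>1 h~>1 k~>0
⟦path⟧: ⟨0↦4 1↦4 2↦4 3↦0 4↦0⟩

Answer: ⟨0↦4 1↦4 2↦4 3↦0 4↦0⟩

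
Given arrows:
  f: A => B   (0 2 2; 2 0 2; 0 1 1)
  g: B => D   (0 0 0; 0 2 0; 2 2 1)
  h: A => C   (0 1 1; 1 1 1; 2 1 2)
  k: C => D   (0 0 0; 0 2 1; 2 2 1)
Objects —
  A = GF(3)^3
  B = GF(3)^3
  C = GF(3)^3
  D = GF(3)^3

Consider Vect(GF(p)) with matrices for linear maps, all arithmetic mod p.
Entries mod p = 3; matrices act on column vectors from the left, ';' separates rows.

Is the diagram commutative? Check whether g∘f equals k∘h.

Answer: COMMUTES

Work:
1) trace f;g:
  e0=[1,0,0] f=>[0,2,0] g=>[0,1,1]
  e1=[0,1,0] f=>[2,0,1] g=>[0,0,2]
  e2=[0,0,1] f=>[2,2,1] g=>[0,1,0]
  result₁ = (0 0 0; 1 0 1; 1 2 0)
2) trace h;k:
  e0=[1,0,0] h=>[0,1,2] k=>[0,1,1]
  e1=[0,1,0] h=>[1,1,1] k=>[0,0,2]
  e2=[0,0,1] h=>[1,1,2] k=>[0,1,0]
  result₂ = (0 0 0; 1 0 1; 1 2 0)
Equal? same morphism ✓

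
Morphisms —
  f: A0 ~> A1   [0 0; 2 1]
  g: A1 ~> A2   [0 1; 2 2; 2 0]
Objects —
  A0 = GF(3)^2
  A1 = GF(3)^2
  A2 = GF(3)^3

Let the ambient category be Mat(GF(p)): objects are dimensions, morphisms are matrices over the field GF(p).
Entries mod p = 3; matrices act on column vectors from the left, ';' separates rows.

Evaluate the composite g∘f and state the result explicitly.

Answer: [2 1; 1 2; 0 0]

Work:
  e0=[1,0] f~>[0,2] g~>[2,1,0]
  e1=[0,1] f~>[0,1] g~>[1,2,0]
composite: [2 1; 1 2; 0 0]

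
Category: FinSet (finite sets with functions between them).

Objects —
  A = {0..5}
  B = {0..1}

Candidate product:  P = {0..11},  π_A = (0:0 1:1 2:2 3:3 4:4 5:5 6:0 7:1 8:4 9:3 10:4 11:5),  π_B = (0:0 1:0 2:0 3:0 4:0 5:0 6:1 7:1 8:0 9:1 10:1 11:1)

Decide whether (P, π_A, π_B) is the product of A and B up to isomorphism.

|A|·|B| = 6·2 = 12;  |P| = 12
Check the pairing map k ↦ (π_A(k), π_B(k)):
  0 : (0,0)
  1 : (1,0)
  2 : (2,0)
  3 : (3,0)
  4 : (4,0)
  5 : (5,0)
  6 : (0,1)
  7 : (1,1)
  8 : (4,0)  ✗ repeats pair of k=4
  9 : (3,1)
  10 : (4,1)
  11 : (5,1)
distinct pairs in image: 11 / 12 needed
  → (4,0) hit at k=4 and k=8

Answer: NOT A VALID PRODUCT — duplicate pair at indices 4,8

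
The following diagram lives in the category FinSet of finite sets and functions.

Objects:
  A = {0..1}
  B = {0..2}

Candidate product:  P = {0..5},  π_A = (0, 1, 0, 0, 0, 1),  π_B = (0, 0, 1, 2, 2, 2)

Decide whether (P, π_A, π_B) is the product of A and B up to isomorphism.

|A|·|B| = 2·3 = 6;  |P| = 6
Check the pairing map k ↦ (π_A(k), π_B(k)):
  0 -> (0,0)
  1 -> (1,0)
  2 -> (0,1)
  3 -> (0,2)
  4 -> (0,2)  ✗ repeats pair of k=3
  5 -> (1,2)
distinct pairs in image: 5 / 6 needed
  → (0,2) hit at k=3 and k=4

Answer: NOT A VALID PRODUCT — duplicate pair at indices 4,3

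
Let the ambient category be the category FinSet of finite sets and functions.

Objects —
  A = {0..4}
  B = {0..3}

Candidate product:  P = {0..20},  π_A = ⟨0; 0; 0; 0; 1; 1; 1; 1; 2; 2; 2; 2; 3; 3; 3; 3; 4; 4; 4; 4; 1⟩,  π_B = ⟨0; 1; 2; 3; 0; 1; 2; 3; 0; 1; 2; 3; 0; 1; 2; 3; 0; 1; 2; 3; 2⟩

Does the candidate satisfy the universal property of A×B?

|A|·|B| = 5·4 = 20;  |P| = 21
  → cardinalities differ; no bijection possible.

Answer: NOT A VALID PRODUCT — |P|=21 ≠ |A|·|B|=20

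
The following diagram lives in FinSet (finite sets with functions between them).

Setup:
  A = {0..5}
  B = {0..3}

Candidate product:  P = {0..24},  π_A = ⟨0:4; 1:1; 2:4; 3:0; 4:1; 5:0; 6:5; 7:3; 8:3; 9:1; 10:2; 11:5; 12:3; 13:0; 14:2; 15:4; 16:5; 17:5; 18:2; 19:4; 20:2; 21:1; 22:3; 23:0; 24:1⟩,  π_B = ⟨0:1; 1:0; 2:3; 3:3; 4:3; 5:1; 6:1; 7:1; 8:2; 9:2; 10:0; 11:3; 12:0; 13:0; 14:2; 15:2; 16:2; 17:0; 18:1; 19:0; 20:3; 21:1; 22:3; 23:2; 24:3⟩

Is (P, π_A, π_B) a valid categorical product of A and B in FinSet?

Answer: NOT A VALID PRODUCT — |P|=25 ≠ |A|·|B|=24

Work:
|A|·|B| = 6·4 = 24;  |P| = 25
  → cardinalities differ; no bijection possible.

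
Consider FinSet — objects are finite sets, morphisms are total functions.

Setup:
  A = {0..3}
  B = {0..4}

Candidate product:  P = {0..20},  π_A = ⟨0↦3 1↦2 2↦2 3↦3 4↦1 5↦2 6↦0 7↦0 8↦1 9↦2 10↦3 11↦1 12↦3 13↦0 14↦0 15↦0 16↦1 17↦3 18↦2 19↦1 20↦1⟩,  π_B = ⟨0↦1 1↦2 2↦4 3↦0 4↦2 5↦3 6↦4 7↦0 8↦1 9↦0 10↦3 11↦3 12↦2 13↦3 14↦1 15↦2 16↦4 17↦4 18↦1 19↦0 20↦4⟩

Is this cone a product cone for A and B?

|A|·|B| = 4·5 = 20;  |P| = 21
  → cardinalities differ; no bijection possible.

Answer: NOT A VALID PRODUCT — |P|=21 ≠ |A|·|B|=20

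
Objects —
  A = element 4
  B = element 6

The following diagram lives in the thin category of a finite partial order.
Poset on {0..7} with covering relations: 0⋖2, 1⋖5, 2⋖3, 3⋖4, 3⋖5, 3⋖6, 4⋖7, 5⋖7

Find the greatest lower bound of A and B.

{x : x<=A ∧ x<=B} = {0,2,3}  (A=4, B=6)
  0 <= 3
  2 <= 3
  3 <= 3
glb = 3

Answer: A∧B = 3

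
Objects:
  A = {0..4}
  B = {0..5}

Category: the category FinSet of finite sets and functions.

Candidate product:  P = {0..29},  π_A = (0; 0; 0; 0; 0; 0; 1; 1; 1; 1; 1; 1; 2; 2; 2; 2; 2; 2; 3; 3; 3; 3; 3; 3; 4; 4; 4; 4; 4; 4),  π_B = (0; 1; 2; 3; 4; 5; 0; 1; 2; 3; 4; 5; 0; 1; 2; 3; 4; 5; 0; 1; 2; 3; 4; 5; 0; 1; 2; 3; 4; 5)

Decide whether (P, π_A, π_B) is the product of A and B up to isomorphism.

|A|·|B| = 5·6 = 30;  |P| = 30
Check the pairing map k ↦ (π_A(k), π_B(k)):
  0 -> (0,0)
  1 -> (0,1)
  2 -> (0,2)
  3 -> (0,3)
  4 -> (0,4)
  5 -> (0,5)
  6 -> (1,0)
  7 -> (1,1)
  8 -> (1,2)
  9 -> (1,3)
  10 -> (1,4)
  11 -> (1,5)
  12 -> (2,0)
  13 -> (2,1)
  14 -> (2,2)
  15 -> (2,3)
  16 -> (2,4)
  17 -> (2,5)
  18 -> (3,0)
  19 -> (3,1)
  20 -> (3,2)
  21 -> (3,3)
  22 -> (3,4)
  23 -> (3,5)
  24 -> (4,0)
  25 -> (4,1)
  26 -> (4,2)
  27 -> (4,3)
  28 -> (4,4)
  29 -> (4,5)
distinct pairs in image: 30 / 30 needed
  → bijection onto A×B; projections well-typed.

Answer: VALID PRODUCT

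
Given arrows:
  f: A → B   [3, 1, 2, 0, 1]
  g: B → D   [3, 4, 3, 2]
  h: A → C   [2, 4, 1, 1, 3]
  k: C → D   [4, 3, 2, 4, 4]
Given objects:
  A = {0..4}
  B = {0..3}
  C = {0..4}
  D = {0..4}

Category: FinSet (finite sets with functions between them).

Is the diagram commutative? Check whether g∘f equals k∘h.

Path 1 = f;g:
  0 f→3 g→2
  1 f→1 g→4
  2 f→2 g→3
  3 f→0 g→3
  4 f→1 g→4
  composite₁ = [2, 4, 3, 3, 4]
Path 2 = h;k:
  0 h→2 k→2
  1 h→4 k→4
  2 h→1 k→3
  3 h→1 k→3
  4 h→3 k→4
  composite₂ = [2, 4, 3, 3, 4]
Equal? same morphism ✓

Answer: COMMUTES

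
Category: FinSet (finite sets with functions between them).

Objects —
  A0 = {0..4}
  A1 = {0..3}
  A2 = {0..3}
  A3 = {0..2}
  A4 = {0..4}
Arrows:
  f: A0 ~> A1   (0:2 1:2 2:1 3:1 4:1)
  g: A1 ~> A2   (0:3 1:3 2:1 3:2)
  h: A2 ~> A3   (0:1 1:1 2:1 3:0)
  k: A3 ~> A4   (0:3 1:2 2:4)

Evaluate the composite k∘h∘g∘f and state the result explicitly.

  0 f~>2 g~>1 h~>1 k~>2
  1 f~>2 g~>1 h~>1 k~>2
  2 f~>1 g~>3 h~>0 k~>3
  3 f~>1 g~>3 h~>0 k~>3
  4 f~>1 g~>3 h~>0 k~>3
result: (0:2 1:2 2:3 3:3 4:3)

Answer: (0:2 1:2 2:3 3:3 4:3)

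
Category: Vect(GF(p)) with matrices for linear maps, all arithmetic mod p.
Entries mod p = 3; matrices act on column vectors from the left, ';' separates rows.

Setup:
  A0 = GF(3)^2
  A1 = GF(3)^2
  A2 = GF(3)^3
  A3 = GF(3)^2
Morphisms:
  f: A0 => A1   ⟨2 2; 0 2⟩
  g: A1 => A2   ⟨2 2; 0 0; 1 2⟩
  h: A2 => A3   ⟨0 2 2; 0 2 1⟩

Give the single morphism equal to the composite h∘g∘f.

Answer: ⟨1 0; 2 0⟩

Derivation:
  e0=(1,0) f=>(2,0) g=>(1,0,2) h=>(1,2)
  e1=(0,1) f=>(2,2) g=>(2,0,0) h=>(0,0)
⟦path⟧: ⟨1 0; 2 0⟩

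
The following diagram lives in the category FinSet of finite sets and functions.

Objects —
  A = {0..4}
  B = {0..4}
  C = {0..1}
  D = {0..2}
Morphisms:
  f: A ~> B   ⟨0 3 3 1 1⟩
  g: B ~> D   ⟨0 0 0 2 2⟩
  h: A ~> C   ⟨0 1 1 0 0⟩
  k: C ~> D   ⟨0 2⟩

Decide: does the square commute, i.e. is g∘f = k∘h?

Answer: COMMUTES

Derivation:
1) trace f;g:
  0 f~>0 g~>0
  1 f~>3 g~>2
  2 f~>3 g~>2
  3 f~>1 g~>0
  4 f~>1 g~>0
  composite₁ = ⟨0 2 2 0 0⟩
2) trace h;k:
  0 h~>0 k~>0
  1 h~>1 k~>2
  2 h~>1 k~>2
  3 h~>0 k~>0
  4 h~>0 k~>0
  composite₂ = ⟨0 2 2 0 0⟩
Equal? same morphism ✓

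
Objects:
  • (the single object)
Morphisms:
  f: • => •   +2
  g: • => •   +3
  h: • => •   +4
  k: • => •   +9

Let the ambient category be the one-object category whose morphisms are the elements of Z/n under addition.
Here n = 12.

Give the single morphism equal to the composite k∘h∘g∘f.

  0 +2≡2 +3≡5 +4≡9 +9≡6  (mod 12)
composite: +6

Answer: +6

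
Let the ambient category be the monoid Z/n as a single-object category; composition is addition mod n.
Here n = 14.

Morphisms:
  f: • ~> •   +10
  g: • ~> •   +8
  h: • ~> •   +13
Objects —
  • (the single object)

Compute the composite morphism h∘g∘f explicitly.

Answer: +3

Derivation:
  0 +10≡10 +8≡4 +13≡3  (mod 14)
composite: +3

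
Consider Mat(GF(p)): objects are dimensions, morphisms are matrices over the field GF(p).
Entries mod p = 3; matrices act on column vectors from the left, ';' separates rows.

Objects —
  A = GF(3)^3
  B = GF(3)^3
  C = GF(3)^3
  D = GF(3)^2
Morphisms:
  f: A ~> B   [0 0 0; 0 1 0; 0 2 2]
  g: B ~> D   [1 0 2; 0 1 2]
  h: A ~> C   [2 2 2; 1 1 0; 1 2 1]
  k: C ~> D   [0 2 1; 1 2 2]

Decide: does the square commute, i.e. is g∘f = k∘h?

Path 1 = f;g:
  e0=[1,0,0] f~>[0,0,0] g~>[0,0]
  e1=[0,1,0] f~>[0,1,2] g~>[1,2]
  e2=[0,0,1] f~>[0,0,2] g~>[1,1]
  ⟦path⟧₁ = [0 1 1; 0 2 1]
Path 2 = h;k:
  e0=[1,0,0] h~>[2,1,1] k~>[0,0]
  e1=[0,1,0] h~>[2,1,2] k~>[1,2]
  e2=[0,0,1] h~>[2,0,1] k~>[1,1]
  ⟦path⟧₂ = [0 1 1; 0 2 1]
Equal? same morphism ✓

Answer: COMMUTES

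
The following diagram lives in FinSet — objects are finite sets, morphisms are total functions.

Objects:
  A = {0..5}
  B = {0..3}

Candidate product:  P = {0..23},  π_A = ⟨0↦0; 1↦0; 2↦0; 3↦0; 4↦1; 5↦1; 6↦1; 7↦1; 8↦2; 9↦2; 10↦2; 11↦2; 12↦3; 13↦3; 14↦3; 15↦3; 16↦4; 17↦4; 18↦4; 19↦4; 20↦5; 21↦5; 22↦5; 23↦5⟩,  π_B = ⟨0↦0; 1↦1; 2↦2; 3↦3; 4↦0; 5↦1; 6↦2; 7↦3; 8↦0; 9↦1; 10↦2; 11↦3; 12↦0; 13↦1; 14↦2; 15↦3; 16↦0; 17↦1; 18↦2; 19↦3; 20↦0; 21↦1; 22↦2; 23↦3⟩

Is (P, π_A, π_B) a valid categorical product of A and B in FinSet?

Answer: VALID PRODUCT

Trace:
|A|·|B| = 6·4 = 24;  |P| = 24
Check the pairing map k ↦ (π_A(k), π_B(k)):
  0 ↦ (0,0)
  1 ↦ (0,1)
  2 ↦ (0,2)
  3 ↦ (0,3)
  4 ↦ (1,0)
  5 ↦ (1,1)
  6 ↦ (1,2)
  7 ↦ (1,3)
  8 ↦ (2,0)
  9 ↦ (2,1)
  10 ↦ (2,2)
  11 ↦ (2,3)
  12 ↦ (3,0)
  13 ↦ (3,1)
  14 ↦ (3,2)
  15 ↦ (3,3)
  16 ↦ (4,0)
  17 ↦ (4,1)
  18 ↦ (4,2)
  19 ↦ (4,3)
  20 ↦ (5,0)
  21 ↦ (5,1)
  22 ↦ (5,2)
  23 ↦ (5,3)
distinct pairs in image: 24 / 24 needed
  → bijection onto A×B; projections well-typed.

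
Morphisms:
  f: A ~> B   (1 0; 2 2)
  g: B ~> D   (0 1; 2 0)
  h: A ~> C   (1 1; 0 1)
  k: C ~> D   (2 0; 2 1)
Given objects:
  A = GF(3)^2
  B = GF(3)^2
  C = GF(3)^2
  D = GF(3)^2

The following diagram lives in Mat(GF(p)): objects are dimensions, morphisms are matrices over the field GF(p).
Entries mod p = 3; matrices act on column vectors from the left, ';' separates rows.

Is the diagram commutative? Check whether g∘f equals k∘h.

Answer: COMMUTES

Derivation:
1) trace f;g:
  e0=[1,0] f~>[1,2] g~>[2,2]
  e1=[0,1] f~>[0,2] g~>[2,0]
  ⟦path⟧₁ = (2 2; 2 0)
2) trace h;k:
  e0=[1,0] h~>[1,0] k~>[2,2]
  e1=[0,1] h~>[1,1] k~>[2,0]
  ⟦path⟧₂ = (2 2; 2 0)
Equal? same morphism ✓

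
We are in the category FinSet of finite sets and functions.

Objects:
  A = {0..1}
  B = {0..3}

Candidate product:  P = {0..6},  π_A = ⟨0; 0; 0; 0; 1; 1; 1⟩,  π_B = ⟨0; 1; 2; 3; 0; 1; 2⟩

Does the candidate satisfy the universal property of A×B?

|A|·|B| = 2·4 = 8;  |P| = 7
  → cardinalities differ; no bijection possible.

Answer: NOT A VALID PRODUCT — |P|=7 ≠ |A|·|B|=8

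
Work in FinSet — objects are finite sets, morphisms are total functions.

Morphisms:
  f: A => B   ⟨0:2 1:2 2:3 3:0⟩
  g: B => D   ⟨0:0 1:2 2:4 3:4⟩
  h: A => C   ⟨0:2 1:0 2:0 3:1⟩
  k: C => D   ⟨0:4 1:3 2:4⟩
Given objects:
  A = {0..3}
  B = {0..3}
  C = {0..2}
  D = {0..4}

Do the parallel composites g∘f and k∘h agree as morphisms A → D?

1) trace f;g:
  0 f=>2 g=>4
  1 f=>2 g=>4
  2 f=>3 g=>4
  3 f=>0 g=>0
  composite₁ = ⟨0:4 1:4 2:4 3:0⟩
2) trace h;k:
  0 h=>2 k=>4
  1 h=>0 k=>4
  2 h=>0 k=>4
  3 h=>1 k=>3
  composite₂ = ⟨0:4 1:4 2:4 3:3⟩
Equal? differ; not commutative

Answer: DOES NOT COMMUTE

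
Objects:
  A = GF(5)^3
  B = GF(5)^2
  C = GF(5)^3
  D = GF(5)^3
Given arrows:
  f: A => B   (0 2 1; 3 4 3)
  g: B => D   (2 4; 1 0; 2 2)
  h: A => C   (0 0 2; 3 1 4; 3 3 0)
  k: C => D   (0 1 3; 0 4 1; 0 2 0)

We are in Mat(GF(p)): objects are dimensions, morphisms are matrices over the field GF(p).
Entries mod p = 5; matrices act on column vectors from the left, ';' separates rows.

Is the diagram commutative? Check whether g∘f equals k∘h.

Answer: COMMUTES

Derivation:
Path 1 = f;g:
  e0=⟨1,0,0⟩ f=>⟨0,3⟩ g=>⟨2,0,1⟩
  e1=⟨0,1,0⟩ f=>⟨2,4⟩ g=>⟨0,2,2⟩
  e2=⟨0,0,1⟩ f=>⟨1,3⟩ g=>⟨4,1,3⟩
  result₁ = (2 0 4; 0 2 1; 1 2 3)
Path 2 = h;k:
  e0=⟨1,0,0⟩ h=>⟨0,3,3⟩ k=>⟨2,0,1⟩
  e1=⟨0,1,0⟩ h=>⟨0,1,3⟩ k=>⟨0,2,2⟩
  e2=⟨0,0,1⟩ h=>⟨2,4,0⟩ k=>⟨4,1,3⟩
  result₂ = (2 0 4; 0 2 1; 1 2 3)
Equal? YES — commutes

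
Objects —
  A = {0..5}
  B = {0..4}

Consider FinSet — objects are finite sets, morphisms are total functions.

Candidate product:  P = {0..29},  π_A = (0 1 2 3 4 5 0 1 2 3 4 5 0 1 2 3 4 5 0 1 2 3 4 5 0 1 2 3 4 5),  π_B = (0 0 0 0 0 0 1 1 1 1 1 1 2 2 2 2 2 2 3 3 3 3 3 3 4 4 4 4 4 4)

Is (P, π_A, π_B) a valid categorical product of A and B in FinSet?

Answer: VALID PRODUCT

Trace:
|A|·|B| = 6·5 = 30;  |P| = 30
Check the pairing map k ↦ (π_A(k), π_B(k)):
  0 -> (0,0)
  1 -> (1,0)
  2 -> (2,0)
  3 -> (3,0)
  4 -> (4,0)
  5 -> (5,0)
  6 -> (0,1)
  7 -> (1,1)
  8 -> (2,1)
  9 -> (3,1)
  10 -> (4,1)
  11 -> (5,1)
  12 -> (0,2)
  13 -> (1,2)
  14 -> (2,2)
  15 -> (3,2)
  16 -> (4,2)
  17 -> (5,2)
  18 -> (0,3)
  19 -> (1,3)
  20 -> (2,3)
  21 -> (3,3)
  22 -> (4,3)
  23 -> (5,3)
  24 -> (0,4)
  25 -> (1,4)
  26 -> (2,4)
  27 -> (3,4)
  28 -> (4,4)
  29 -> (5,4)
distinct pairs in image: 30 / 30 needed
  → bijection onto A×B; projections well-typed.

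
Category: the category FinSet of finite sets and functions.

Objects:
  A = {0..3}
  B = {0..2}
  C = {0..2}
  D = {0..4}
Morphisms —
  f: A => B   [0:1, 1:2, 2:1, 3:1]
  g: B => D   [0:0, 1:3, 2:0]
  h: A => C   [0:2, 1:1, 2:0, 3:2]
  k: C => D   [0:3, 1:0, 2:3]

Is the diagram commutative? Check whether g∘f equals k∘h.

Along f;g (path 1):
  0 f=>1 g=>3
  1 f=>2 g=>0
  2 f=>1 g=>3
  3 f=>1 g=>3
  result₁ = [0:3, 1:0, 2:3, 3:3]
Along h;k (path 2):
  0 h=>2 k=>3
  1 h=>1 k=>0
  2 h=>0 k=>3
  3 h=>2 k=>3
  result₂ = [0:3, 1:0, 2:3, 3:3]
Equal? equal; square commutes

Answer: COMMUTES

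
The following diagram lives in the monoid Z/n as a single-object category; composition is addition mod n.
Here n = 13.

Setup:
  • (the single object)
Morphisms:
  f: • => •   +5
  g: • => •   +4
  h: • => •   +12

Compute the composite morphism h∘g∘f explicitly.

Answer: +8

Derivation:
  0 +5≡5 +4≡9 +12≡8  (mod 13)
⟦path⟧: +8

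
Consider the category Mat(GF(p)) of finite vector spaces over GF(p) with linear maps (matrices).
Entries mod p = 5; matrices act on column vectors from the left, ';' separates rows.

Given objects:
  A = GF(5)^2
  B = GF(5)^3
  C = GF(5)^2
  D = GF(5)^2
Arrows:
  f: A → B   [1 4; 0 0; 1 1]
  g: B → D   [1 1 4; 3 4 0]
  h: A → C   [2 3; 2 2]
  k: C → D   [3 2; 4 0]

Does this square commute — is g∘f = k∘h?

Along f;g (path 1):
  e0=[1,0] f→[1,0,1] g→[0,3]
  e1=[0,1] f→[4,0,1] g→[3,2]
  ⟦path⟧₁ = [0 3; 3 2]
Along h;k (path 2):
  e0=[1,0] h→[2,2] k→[0,3]
  e1=[0,1] h→[3,2] k→[3,2]
  ⟦path⟧₂ = [0 3; 3 2]
Equal? same morphism ✓

Answer: COMMUTES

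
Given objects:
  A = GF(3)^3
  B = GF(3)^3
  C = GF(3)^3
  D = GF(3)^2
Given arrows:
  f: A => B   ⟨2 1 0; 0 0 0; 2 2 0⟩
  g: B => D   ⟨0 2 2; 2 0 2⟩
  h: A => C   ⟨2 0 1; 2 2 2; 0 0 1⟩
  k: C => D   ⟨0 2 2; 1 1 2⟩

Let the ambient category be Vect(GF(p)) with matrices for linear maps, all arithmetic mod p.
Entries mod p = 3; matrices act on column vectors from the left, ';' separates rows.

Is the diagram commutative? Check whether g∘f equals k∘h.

Along f;g (path 1):
  e0=(1,0,0) f=>(2,0,2) g=>(1,2)
  e1=(0,1,0) f=>(1,0,2) g=>(1,0)
  e2=(0,0,1) f=>(0,0,0) g=>(0,0)
  composite₁ = ⟨1 1 0; 2 0 0⟩
Along h;k (path 2):
  e0=(1,0,0) h=>(2,2,0) k=>(1,1)
  e1=(0,1,0) h=>(0,2,0) k=>(1,2)
  e2=(0,0,1) h=>(1,2,1) k=>(0,2)
  composite₂ = ⟨1 1 0; 1 2 2⟩
Equal? NO — does not commute

Answer: DOES NOT COMMUTE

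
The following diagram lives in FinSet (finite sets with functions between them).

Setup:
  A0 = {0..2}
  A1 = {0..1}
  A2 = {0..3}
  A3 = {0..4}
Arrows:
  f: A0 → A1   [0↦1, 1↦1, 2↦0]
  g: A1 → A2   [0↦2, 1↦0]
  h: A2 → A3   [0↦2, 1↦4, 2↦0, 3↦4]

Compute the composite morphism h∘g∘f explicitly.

  0 f→1 g→0 h→2
  1 f→1 g→0 h→2
  2 f→0 g→2 h→0
composite: [0↦2, 1↦2, 2↦0]

Answer: [0↦2, 1↦2, 2↦0]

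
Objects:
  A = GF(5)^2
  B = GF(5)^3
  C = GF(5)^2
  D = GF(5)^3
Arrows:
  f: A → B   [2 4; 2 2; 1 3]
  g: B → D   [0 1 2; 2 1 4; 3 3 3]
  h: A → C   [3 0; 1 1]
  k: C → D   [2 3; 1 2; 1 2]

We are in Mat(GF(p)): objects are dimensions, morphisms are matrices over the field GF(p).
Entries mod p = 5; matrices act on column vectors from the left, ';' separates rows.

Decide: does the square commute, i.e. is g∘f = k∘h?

Path 1 = f;g:
  e0=(1,0) f→(2,2,1) g→(4,0,0)
  e1=(0,1) f→(4,2,3) g→(3,2,2)
  result₁ = [4 3; 0 2; 0 2]
Path 2 = h;k:
  e0=(1,0) h→(3,1) k→(4,0,0)
  e1=(0,1) h→(0,1) k→(3,2,2)
  result₂ = [4 3; 0 2; 0 2]
Equal? equal; square commutes

Answer: COMMUTES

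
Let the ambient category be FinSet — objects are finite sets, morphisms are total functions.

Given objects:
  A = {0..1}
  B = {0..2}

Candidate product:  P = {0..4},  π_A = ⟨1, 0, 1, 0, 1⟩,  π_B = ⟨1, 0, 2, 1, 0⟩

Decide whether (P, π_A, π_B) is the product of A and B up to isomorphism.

|A|·|B| = 2·3 = 6;  |P| = 5
  → cardinalities differ; no bijection possible.

Answer: NOT A VALID PRODUCT — |P|=5 ≠ |A|·|B|=6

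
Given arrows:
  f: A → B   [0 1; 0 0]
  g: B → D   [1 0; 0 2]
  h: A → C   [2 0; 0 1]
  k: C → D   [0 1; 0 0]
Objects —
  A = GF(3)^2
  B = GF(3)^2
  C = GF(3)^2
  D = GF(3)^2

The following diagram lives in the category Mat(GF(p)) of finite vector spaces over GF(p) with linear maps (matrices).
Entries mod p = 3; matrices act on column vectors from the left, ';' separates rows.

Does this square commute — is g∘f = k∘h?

Answer: COMMUTES

Work:
Along f;g (path 1):
  e0=[1,0] f→[0,0] g→[0,0]
  e1=[0,1] f→[1,0] g→[1,0]
  ⟦path⟧₁ = [0 1; 0 0]
Along h;k (path 2):
  e0=[1,0] h→[2,0] k→[0,0]
  e1=[0,1] h→[0,1] k→[1,0]
  ⟦path⟧₂ = [0 1; 0 0]
Equal? YES — commutes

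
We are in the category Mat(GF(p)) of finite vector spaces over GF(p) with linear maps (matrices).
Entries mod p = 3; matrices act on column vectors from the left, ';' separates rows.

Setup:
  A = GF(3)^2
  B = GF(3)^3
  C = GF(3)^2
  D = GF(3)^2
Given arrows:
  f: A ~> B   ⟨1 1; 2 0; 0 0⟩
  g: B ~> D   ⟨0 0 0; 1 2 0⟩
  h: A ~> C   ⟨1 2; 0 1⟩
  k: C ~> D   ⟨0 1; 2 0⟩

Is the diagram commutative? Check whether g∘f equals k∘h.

1) trace f;g:
  e0=⟨1,0⟩ f~>⟨1,2,0⟩ g~>⟨0,2⟩
  e1=⟨0,1⟩ f~>⟨1,0,0⟩ g~>⟨0,1⟩
  result₁ = ⟨0 0; 2 1⟩
2) trace h;k:
  e0=⟨1,0⟩ h~>⟨1,0⟩ k~>⟨0,2⟩
  e1=⟨0,1⟩ h~>⟨2,1⟩ k~>⟨1,1⟩
  result₂ = ⟨0 1; 2 1⟩
Equal? NO — does not commute

Answer: DOES NOT COMMUTE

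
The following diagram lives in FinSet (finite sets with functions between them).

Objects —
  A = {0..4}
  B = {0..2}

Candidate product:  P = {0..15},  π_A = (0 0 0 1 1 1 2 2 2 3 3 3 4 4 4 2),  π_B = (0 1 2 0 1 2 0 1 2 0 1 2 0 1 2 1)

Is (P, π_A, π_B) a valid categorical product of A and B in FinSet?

Answer: NOT A VALID PRODUCT — |P|=16 ≠ |A|·|B|=15

Derivation:
|A|·|B| = 5·3 = 15;  |P| = 16
  → cardinalities differ; no bijection possible.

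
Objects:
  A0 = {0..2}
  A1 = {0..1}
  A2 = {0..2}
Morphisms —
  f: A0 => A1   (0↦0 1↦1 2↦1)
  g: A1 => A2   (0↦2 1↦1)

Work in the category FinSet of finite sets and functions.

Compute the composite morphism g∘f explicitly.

  0 f=>0 g=>2
  1 f=>1 g=>1
  2 f=>1 g=>1
⟦path⟧: (0↦2 1↦1 2↦1)

Answer: (0↦2 1↦1 2↦1)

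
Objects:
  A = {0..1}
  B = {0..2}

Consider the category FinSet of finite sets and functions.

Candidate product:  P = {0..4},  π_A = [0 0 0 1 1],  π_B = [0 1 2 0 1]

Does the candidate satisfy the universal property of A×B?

|A|·|B| = 2·3 = 6;  |P| = 5
  → cardinalities differ; no bijection possible.

Answer: NOT A VALID PRODUCT — |P|=5 ≠ |A|·|B|=6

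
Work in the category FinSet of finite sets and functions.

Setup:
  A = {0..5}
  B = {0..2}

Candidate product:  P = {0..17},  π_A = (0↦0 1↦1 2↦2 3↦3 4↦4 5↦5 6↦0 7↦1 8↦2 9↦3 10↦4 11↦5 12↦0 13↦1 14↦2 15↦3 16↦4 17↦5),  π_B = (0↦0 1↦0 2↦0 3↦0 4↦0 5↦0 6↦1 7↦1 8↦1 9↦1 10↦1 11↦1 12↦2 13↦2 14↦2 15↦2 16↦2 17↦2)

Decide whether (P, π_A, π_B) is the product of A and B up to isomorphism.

|A|·|B| = 6·3 = 18;  |P| = 18
Check the pairing map k ↦ (π_A(k), π_B(k)):
  0 ↦ (0,0)
  1 ↦ (1,0)
  2 ↦ (2,0)
  3 ↦ (3,0)
  4 ↦ (4,0)
  5 ↦ (5,0)
  6 ↦ (0,1)
  7 ↦ (1,1)
  8 ↦ (2,1)
  9 ↦ (3,1)
  10 ↦ (4,1)
  11 ↦ (5,1)
  12 ↦ (0,2)
  13 ↦ (1,2)
  14 ↦ (2,2)
  15 ↦ (3,2)
  16 ↦ (4,2)
  17 ↦ (5,2)
distinct pairs in image: 18 / 18 needed
  → bijection onto A×B; projections well-typed.

Answer: VALID PRODUCT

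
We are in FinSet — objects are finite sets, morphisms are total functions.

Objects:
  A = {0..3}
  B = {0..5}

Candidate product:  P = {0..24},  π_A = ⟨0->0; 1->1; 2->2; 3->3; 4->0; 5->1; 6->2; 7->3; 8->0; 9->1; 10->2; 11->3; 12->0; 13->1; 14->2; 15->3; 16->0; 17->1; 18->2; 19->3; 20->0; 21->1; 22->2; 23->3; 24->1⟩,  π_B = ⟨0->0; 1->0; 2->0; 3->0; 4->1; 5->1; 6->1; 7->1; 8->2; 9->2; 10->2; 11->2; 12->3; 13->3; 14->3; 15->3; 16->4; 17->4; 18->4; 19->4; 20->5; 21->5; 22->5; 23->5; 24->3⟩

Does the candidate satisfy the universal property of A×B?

Answer: NOT A VALID PRODUCT — |P|=25 ≠ |A|·|B|=24

Work:
|A|·|B| = 4·6 = 24;  |P| = 25
  → cardinalities differ; no bijection possible.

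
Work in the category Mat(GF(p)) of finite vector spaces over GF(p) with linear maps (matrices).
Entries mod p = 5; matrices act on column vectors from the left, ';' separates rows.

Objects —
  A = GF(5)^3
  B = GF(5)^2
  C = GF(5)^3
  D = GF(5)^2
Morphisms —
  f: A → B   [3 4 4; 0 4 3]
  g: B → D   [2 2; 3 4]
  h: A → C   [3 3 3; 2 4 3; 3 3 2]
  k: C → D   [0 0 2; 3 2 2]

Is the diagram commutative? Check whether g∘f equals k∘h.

1) trace f;g:
  e0=⟨1,0,0⟩ f→⟨3,0⟩ g→⟨1,4⟩
  e1=⟨0,1,0⟩ f→⟨4,4⟩ g→⟨1,3⟩
  e2=⟨0,0,1⟩ f→⟨4,3⟩ g→⟨4,4⟩
  ⟦path⟧₁ = [1 1 4; 4 3 4]
2) trace h;k:
  e0=⟨1,0,0⟩ h→⟨3,2,3⟩ k→⟨1,4⟩
  e1=⟨0,1,0⟩ h→⟨3,4,3⟩ k→⟨1,3⟩
  e2=⟨0,0,1⟩ h→⟨3,3,2⟩ k→⟨4,4⟩
  ⟦path⟧₂ = [1 1 4; 4 3 4]
Equal? same morphism ✓

Answer: COMMUTES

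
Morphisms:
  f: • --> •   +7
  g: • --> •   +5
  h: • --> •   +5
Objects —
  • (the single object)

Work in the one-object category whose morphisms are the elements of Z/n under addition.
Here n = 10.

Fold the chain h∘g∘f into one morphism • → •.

  0 +7≡7 +5≡2 +5≡7  (mod 10)
result: +7

Answer: +7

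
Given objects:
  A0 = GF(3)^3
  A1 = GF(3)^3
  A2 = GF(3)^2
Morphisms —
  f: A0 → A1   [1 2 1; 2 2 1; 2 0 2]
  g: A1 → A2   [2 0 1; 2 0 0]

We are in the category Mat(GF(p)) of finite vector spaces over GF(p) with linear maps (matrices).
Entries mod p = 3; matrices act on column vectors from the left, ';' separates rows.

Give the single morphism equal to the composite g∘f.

Answer: [1 1 1; 2 1 2]

Work:
  e0=[1,0,0] f→[1,2,2] g→[1,2]
  e1=[0,1,0] f→[2,2,0] g→[1,1]
  e2=[0,0,1] f→[1,1,2] g→[1,2]
result: [1 1 1; 2 1 2]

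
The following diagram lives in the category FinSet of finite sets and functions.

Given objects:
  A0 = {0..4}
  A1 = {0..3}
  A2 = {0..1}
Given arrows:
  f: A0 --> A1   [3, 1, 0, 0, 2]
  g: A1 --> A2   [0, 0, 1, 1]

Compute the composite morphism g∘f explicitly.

  0 f-->3 g-->1
  1 f-->1 g-->0
  2 f-->0 g-->0
  3 f-->0 g-->0
  4 f-->2 g-->1
result: [1, 0, 0, 0, 1]

Answer: [1, 0, 0, 0, 1]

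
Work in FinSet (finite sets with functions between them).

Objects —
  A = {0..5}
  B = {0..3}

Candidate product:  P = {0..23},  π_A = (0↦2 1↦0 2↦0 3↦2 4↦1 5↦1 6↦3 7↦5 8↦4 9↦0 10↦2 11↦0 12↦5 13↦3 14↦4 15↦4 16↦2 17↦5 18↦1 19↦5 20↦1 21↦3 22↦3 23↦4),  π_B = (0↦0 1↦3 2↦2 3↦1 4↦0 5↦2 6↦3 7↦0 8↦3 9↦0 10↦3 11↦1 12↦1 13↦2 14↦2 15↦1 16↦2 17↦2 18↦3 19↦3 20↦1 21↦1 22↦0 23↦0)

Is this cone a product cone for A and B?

|A|·|B| = 6·4 = 24;  |P| = 24
Check the pairing map k ↦ (π_A(k), π_B(k)):
  0 ↦ (2,0)
  1 ↦ (0,3)
  2 ↦ (0,2)
  3 ↦ (2,1)
  4 ↦ (1,0)
  5 ↦ (1,2)
  6 ↦ (3,3)
  7 ↦ (5,0)
  8 ↦ (4,3)
  9 ↦ (0,0)
  10 ↦ (2,3)
  11 ↦ (0,1)
  12 ↦ (5,1)
  13 ↦ (3,2)
  14 ↦ (4,2)
  15 ↦ (4,1)
  16 ↦ (2,2)
  17 ↦ (5,2)
  18 ↦ (1,3)
  19 ↦ (5,3)
  20 ↦ (1,1)
  21 ↦ (3,1)
  22 ↦ (3,0)
  23 ↦ (4,0)
distinct pairs in image: 24 / 24 needed
  → bijection onto A×B; projections well-typed.

Answer: VALID PRODUCT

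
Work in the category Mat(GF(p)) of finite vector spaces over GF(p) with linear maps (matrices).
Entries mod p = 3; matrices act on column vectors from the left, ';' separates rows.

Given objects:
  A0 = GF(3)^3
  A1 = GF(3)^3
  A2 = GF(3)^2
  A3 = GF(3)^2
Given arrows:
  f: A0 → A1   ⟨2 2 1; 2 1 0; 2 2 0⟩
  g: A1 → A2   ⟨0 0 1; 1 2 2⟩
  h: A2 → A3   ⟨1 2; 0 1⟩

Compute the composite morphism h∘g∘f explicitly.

  e0=(1,0,0) f→(2,2,2) g→(2,1) h→(1,1)
  e1=(0,1,0) f→(2,1,2) g→(2,2) h→(0,2)
  e2=(0,0,1) f→(1,0,0) g→(0,1) h→(2,1)
composite: ⟨1 0 2; 1 2 1⟩

Answer: ⟨1 0 2; 1 2 1⟩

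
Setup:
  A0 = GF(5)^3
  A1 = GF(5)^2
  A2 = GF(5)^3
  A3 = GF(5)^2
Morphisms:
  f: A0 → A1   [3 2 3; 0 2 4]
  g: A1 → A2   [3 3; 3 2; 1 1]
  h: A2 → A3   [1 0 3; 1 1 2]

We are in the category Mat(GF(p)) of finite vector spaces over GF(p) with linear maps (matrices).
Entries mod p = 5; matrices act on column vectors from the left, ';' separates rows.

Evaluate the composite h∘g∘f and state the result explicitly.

  e0=⟨1,0,0⟩ f→⟨3,0⟩ g→⟨4,4,3⟩ h→⟨3,4⟩
  e1=⟨0,1,0⟩ f→⟨2,2⟩ g→⟨2,0,4⟩ h→⟨4,0⟩
  e2=⟨0,0,1⟩ f→⟨3,4⟩ g→⟨1,2,2⟩ h→⟨2,2⟩
⟦path⟧: [3 4 2; 4 0 2]

Answer: [3 4 2; 4 0 2]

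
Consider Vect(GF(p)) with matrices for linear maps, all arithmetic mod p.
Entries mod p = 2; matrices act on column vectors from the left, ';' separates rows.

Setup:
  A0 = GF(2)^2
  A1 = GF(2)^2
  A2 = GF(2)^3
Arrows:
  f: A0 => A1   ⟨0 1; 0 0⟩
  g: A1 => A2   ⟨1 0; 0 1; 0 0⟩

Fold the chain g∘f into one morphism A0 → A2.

  e0=⟨1,0⟩ f=>⟨0,0⟩ g=>⟨0,0,0⟩
  e1=⟨0,1⟩ f=>⟨1,0⟩ g=>⟨1,0,0⟩
⟦path⟧: ⟨0 1; 0 0; 0 0⟩

Answer: ⟨0 1; 0 0; 0 0⟩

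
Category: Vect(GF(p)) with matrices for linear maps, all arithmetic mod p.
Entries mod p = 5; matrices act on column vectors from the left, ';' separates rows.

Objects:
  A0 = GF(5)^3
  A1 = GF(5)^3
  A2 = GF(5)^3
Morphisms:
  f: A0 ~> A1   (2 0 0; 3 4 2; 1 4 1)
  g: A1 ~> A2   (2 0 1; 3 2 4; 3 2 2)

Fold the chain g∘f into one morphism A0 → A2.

  e0=[1,0,0] f~>[2,3,1] g~>[0,1,4]
  e1=[0,1,0] f~>[0,4,4] g~>[4,4,1]
  e2=[0,0,1] f~>[0,2,1] g~>[1,3,1]
⟦path⟧: (0 4 1; 1 4 3; 4 1 1)

Answer: (0 4 1; 1 4 3; 4 1 1)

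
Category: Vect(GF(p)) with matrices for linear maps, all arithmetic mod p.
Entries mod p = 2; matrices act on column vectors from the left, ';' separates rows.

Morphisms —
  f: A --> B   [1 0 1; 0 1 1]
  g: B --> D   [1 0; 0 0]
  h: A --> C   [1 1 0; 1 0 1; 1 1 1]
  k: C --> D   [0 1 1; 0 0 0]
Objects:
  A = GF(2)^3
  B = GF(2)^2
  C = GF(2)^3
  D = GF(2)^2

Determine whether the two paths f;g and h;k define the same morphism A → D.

Answer: DOES NOT COMMUTE

Work:
Path 1 = f;g:
  e0=(1,0,0) f-->(1,0) g-->(1,0)
  e1=(0,1,0) f-->(0,1) g-->(0,0)
  e2=(0,0,1) f-->(1,1) g-->(1,0)
  result₁ = [1 0 1; 0 0 0]
Path 2 = h;k:
  e0=(1,0,0) h-->(1,1,1) k-->(0,0)
  e1=(0,1,0) h-->(1,0,1) k-->(1,0)
  e2=(0,0,1) h-->(0,1,1) k-->(0,0)
  result₂ = [0 1 0; 0 0 0]
Equal? distinct morphisms ✗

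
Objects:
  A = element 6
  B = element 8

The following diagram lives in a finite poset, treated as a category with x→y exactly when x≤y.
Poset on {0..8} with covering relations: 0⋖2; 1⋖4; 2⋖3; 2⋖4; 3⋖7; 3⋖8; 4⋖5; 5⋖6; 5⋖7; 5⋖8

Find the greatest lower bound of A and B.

Answer: A∧B = 5

Work:
Lower bounds of A=6 and B=8: {0,1,2,4,5}
  0 <= 5
  1 <= 5
  2 <= 5
  4 <= 5
  5 <= 5
glb = 5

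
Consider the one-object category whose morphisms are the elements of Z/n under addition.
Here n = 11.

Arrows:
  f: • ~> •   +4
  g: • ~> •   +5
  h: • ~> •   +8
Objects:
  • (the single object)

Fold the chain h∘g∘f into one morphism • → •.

  0 +4≡4 +5≡9 +8≡6  (mod 11)
result: +6

Answer: +6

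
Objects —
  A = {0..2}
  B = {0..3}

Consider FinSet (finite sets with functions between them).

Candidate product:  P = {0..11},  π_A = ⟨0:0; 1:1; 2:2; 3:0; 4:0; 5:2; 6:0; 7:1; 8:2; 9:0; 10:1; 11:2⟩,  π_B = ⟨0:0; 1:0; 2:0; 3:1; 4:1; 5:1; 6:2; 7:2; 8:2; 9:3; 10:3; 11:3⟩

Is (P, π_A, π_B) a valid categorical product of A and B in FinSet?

|A|·|B| = 3·4 = 12;  |P| = 12
Check the pairing map k ↦ (π_A(k), π_B(k)):
  0 : (0,0)
  1 : (1,0)
  2 : (2,0)
  3 : (0,1)
  4 : (0,1)  ✗ repeats pair of k=3
  5 : (2,1)
  6 : (0,2)
  7 : (1,2)
  8 : (2,2)
  9 : (0,3)
  10 : (1,3)
  11 : (2,3)
distinct pairs in image: 11 / 12 needed
  → (0,1) hit at k=3 and k=4

Answer: NOT A VALID PRODUCT — duplicate pair at indices 3,4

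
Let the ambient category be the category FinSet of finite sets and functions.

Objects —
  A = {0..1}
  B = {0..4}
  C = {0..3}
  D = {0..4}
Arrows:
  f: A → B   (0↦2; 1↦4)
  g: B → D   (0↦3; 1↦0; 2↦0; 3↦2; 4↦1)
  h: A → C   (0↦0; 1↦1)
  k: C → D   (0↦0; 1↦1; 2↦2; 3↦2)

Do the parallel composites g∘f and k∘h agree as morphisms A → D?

Answer: COMMUTES

Derivation:
Path 1 = f;g:
  0 f→2 g→0
  1 f→4 g→1
  result₁ = (0↦0; 1↦1)
Path 2 = h;k:
  0 h→0 k→0
  1 h→1 k→1
  result₂ = (0↦0; 1↦1)
Equal? same morphism ✓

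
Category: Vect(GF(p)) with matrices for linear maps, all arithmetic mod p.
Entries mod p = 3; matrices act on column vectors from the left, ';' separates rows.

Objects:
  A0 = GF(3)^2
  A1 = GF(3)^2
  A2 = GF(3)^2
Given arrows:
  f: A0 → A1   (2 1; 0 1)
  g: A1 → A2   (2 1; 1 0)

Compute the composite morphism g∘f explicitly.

Answer: (1 0; 2 1)

Trace:
  e0=[1,0] f→[2,0] g→[1,2]
  e1=[0,1] f→[1,1] g→[0,1]
result: (1 0; 2 1)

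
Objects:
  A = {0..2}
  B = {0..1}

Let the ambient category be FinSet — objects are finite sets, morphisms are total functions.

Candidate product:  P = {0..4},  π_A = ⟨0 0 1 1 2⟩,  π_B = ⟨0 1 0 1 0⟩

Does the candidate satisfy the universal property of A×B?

|A|·|B| = 3·2 = 6;  |P| = 5
  → cardinalities differ; no bijection possible.

Answer: NOT A VALID PRODUCT — |P|=5 ≠ |A|·|B|=6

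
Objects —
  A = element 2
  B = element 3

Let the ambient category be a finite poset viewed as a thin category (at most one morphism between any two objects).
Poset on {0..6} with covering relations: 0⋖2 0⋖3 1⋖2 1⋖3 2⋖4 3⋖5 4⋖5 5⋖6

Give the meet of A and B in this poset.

Answer: NO MEET EXISTS

Trace:
Lower bounds of A=2 and B=3: {0,1}
  maximal lower bounds 0 and 1 are incomparable: neither 0<=1 nor 1<=0
→ no greatest lower bound exists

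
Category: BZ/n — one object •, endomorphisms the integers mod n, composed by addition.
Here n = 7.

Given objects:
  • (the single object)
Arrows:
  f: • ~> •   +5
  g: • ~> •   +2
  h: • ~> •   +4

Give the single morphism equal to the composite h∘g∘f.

  0 +5≡5 +2≡0 +4≡4  (mod 7)
⟦path⟧: +4

Answer: +4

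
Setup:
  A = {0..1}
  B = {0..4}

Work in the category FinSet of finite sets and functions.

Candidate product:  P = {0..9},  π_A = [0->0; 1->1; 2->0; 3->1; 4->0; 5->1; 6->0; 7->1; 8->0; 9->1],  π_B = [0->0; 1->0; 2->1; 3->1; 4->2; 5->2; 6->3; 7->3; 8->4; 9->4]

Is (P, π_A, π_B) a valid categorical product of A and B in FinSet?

Answer: VALID PRODUCT

Work:
|A|·|B| = 2·5 = 10;  |P| = 10
Check the pairing map k ↦ (π_A(k), π_B(k)):
  0 -> (0,0)
  1 -> (1,0)
  2 -> (0,1)
  3 -> (1,1)
  4 -> (0,2)
  5 -> (1,2)
  6 -> (0,3)
  7 -> (1,3)
  8 -> (0,4)
  9 -> (1,4)
distinct pairs in image: 10 / 10 needed
  → bijection onto A×B; projections well-typed.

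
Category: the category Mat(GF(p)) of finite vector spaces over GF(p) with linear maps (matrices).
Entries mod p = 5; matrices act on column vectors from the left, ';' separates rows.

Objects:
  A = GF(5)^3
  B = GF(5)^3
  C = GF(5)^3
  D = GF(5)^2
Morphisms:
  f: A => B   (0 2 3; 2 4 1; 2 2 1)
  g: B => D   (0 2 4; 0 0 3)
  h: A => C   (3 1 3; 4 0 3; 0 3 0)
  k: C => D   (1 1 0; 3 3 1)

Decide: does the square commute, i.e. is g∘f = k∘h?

Answer: COMMUTES

Work:
Path 1 = f;g:
  e0=[1,0,0] f=>[0,2,2] g=>[2,1]
  e1=[0,1,0] f=>[2,4,2] g=>[1,1]
  e2=[0,0,1] f=>[3,1,1] g=>[1,3]
  composite₁ = (2 1 1; 1 1 3)
Path 2 = h;k:
  e0=[1,0,0] h=>[3,4,0] k=>[2,1]
  e1=[0,1,0] h=>[1,0,3] k=>[1,1]
  e2=[0,0,1] h=>[3,3,0] k=>[1,3]
  composite₂ = (2 1 1; 1 1 3)
Equal? same morphism ✓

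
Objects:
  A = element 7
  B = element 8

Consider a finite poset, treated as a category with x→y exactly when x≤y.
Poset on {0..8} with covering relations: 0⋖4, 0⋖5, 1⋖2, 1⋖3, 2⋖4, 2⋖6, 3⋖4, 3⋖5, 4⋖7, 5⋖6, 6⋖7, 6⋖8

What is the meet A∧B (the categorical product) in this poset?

Lower bounds of A=7 and B=8: {0,1,2,3,5,6}
  0 ≤ 6
  1 ≤ 6
  2 ≤ 6
  3 ≤ 6
  5 ≤ 6
  6 ≤ 6
glb = 6

Answer: A∧B = 6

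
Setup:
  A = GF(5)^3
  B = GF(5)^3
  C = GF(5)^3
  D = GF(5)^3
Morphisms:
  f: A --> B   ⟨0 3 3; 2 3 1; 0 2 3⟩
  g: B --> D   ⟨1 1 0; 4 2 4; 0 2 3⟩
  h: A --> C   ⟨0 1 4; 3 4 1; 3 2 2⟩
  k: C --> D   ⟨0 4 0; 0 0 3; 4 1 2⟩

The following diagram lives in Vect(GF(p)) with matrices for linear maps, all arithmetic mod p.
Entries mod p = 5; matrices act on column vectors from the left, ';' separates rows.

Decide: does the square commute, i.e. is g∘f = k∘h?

Along f;g (path 1):
  e0=(1,0,0) f-->(0,2,0) g-->(2,4,4)
  e1=(0,1,0) f-->(3,3,2) g-->(1,1,2)
  e2=(0,0,1) f-->(3,1,3) g-->(4,1,1)
  result₁ = ⟨2 1 4; 4 1 1; 4 2 1⟩
Along h;k (path 2):
  e0=(1,0,0) h-->(0,3,3) k-->(2,4,4)
  e1=(0,1,0) h-->(1,4,2) k-->(1,1,2)
  e2=(0,0,1) h-->(4,1,2) k-->(4,1,1)
  result₂ = ⟨2 1 4; 4 1 1; 4 2 1⟩
Equal? same morphism ✓

Answer: COMMUTES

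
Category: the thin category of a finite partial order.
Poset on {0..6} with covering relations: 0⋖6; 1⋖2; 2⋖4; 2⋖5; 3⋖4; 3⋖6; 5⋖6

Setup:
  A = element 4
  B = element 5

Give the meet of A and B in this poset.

Answer: A∧B = 2

Derivation:
Lower bounds of A=4 and B=5: {1,2}
  1 ≤ 2
  2 ≤ 2
glb = 2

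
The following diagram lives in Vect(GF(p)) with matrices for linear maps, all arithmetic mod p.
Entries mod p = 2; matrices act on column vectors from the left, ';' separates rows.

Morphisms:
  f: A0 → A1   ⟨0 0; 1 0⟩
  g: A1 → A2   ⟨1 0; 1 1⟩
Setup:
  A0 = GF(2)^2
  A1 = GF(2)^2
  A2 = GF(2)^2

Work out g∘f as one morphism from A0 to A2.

Answer: ⟨0 0; 1 0⟩

Trace:
  e0=(1,0) f→(0,1) g→(0,1)
  e1=(0,1) f→(0,0) g→(0,0)
⟦path⟧: ⟨0 0; 1 0⟩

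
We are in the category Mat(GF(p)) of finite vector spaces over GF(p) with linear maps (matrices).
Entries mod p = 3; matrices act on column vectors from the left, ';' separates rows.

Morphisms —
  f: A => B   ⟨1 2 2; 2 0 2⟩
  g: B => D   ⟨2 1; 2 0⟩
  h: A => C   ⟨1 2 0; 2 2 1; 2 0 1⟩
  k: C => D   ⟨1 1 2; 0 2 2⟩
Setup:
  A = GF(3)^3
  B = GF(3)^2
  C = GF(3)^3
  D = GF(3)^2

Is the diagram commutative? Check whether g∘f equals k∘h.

Path 1 = f;g:
  e0=⟨1,0,0⟩ f=>⟨1,2⟩ g=>⟨1,2⟩
  e1=⟨0,1,0⟩ f=>⟨2,0⟩ g=>⟨1,1⟩
  e2=⟨0,0,1⟩ f=>⟨2,2⟩ g=>⟨0,1⟩
  composite₁ = ⟨1 1 0; 2 1 1⟩
Path 2 = h;k:
  e0=⟨1,0,0⟩ h=>⟨1,2,2⟩ k=>⟨1,2⟩
  e1=⟨0,1,0⟩ h=>⟨2,2,0⟩ k=>⟨1,1⟩
  e2=⟨0,0,1⟩ h=>⟨0,1,1⟩ k=>⟨0,1⟩
  composite₂ = ⟨1 1 0; 2 1 1⟩
Equal? same morphism ✓

Answer: COMMUTES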